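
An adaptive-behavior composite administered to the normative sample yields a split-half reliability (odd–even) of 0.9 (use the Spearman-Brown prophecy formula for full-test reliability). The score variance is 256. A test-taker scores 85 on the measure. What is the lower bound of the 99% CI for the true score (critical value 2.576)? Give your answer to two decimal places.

75.54

SD = √256 = 16.00000
r_full = 2·0.9 / (1 + 0.9) ≈ 0.94737
SEM = 16.00000 × √(1 − 0.94737) = 16.00000 × √0.05263 ≈ 16.00000 × 0.22942 ≈ 3.67065
Half-width = 2.576×3.67065 ≈ 9.45560
Lower bound: 85 − 9.45560 = 75.54440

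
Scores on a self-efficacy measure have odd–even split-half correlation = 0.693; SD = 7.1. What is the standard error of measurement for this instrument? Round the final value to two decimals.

Spearman-Brown: r = 2(0.693) / (1 + 0.693) = 1.3860 / 1.6930 ≈ 0.8187
SEM = 7.1000×√(1 − 0.8187) ≈ 3.0234

3.02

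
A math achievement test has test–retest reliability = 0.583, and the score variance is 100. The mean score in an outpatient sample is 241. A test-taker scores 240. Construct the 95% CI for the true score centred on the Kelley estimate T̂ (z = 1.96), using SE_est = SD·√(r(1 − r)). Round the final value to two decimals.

[230.75, 250.08]

SD = √100 = 10.000
T̂ = r·X + (1 − r)·M = 0.583*240 + 0.417*241 = 139.920 + 100.497 ≈ 240.417
SE_est = 10.000·√[r(1 − r)] ≈ 4.931
CI = 240.417 ± 1.96 * 4.931 → [230.753, 250.081]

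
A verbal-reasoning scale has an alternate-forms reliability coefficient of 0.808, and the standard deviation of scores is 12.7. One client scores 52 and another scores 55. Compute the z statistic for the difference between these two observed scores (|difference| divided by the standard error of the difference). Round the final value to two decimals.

SEM = 12.700 × √(1 − 0.808) = 12.700 × √0.192 ≈ 12.700 × 0.438 ≈ 5.565
SE_diff = √2 × SEM ≈ 7.870
z = 3 / 7.870 ≈ 0.381

0.38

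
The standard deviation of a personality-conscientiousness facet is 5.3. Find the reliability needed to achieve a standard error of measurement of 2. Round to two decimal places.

r = 1 − (2.00000/5.3)² ≈ 1 − 0.14240 ≈ 0.85760

0.86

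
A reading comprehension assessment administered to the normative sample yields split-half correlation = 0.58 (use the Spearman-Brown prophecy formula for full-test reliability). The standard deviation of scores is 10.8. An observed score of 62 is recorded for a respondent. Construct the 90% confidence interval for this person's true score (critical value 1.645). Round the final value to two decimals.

Spearman-Brown: r = 2(0.58) / (1 + 0.58) = 1.1600 / 1.5800 ≈ 0.7342
SEM = 10.8000*√(1 − 0.7342) ≈ 5.5683
Margin = 1.645 * 5.5683 ≈ 9.1598
CI = 62 ± 9.1598 → [52.8402, 71.1598]

[52.84, 71.16]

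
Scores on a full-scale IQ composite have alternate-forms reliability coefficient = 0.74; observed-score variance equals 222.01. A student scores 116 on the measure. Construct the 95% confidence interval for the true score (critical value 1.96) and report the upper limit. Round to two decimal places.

130.89

SD = √222.01 = 14.90000
SEM = 14.90000·√(1 − 0.74000) ≈ 7.59754
Half-width = 1.96·7.59754 ≈ 14.89118
Upper limit = 116 + 14.89118 ≈ 130.89118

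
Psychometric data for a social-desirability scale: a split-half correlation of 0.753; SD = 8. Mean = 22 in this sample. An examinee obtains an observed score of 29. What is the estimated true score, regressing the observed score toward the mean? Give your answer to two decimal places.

Spearman-Brown: r = 2(0.753) / (1 + 0.753) = 1.5060 / 1.7530 ≈ 0.8591
Estimated true score = 0.8591·29 + (1 − 0.8591)·22 ≈ 28.0137

28.01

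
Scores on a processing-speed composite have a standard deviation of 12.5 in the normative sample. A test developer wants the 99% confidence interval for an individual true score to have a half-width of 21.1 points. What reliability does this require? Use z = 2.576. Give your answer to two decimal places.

SEM needed = half-width / z = 21.1/2.576 ≈ 8.1910
Required reliability = 1 − (SEM/SD)² = 1 − 0.4294 ≈ 0.5706

0.57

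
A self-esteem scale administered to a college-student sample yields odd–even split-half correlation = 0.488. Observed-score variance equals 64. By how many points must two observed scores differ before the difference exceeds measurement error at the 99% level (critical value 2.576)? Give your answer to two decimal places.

17.10

SD = √64 ≈ 8.000
Full-length reliability (Spearman-Brown) = 2(0.488)/(1+0.488) ≈ 0.656
SEM = 8.000·√(1 − 0.656) ≈ 4.693
Standard error of the difference = 4.693·√2 ≈ 6.636
Minimum reliable difference = 2.576 · SE_diff ≈ 2.576 · 6.636 ≈ 17.096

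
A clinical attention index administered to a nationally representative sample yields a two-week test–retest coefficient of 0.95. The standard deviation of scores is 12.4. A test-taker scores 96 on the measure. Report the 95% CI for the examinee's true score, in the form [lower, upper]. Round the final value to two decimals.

SEM = 12.4000 * √(1 − 0.9500) = 12.4000 * √0.0500 ≈ 12.4000 * 0.2236 ≈ 2.7727
Half-width = 1.96*2.7727 ≈ 5.4345
CI = 96 ± 5.4345 → [90.5655, 101.4345]

[90.57, 101.43]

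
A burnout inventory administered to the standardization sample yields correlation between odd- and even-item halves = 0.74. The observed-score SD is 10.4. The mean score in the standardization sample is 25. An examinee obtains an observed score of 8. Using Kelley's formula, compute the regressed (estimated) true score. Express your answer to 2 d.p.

10.54

r_full = 2·0.74 / (1 + 0.74) ≈ 0.8506
Estimated true score = 0.8506×8 + (1 − 0.8506)×25 ≈ 10.5402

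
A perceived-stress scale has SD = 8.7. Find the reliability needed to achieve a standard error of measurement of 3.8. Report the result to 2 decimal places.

Required reliability = 1 − (SEM/SD)² = 1 − 0.1908 ≈ 0.8092

0.81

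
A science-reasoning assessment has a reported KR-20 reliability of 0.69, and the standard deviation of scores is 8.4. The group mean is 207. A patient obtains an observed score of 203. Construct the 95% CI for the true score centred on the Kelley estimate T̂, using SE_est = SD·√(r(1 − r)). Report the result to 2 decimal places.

T̂ = r·X + (1 − r)·M = 0.6900·203 + 0.3100·207 = 140.0700 + 64.1700 ≈ 204.2400
SE_est = 8.4000·√(0.6900·0.3100) ≈ 3.8849
CI = 204.2400 ± 1.96 · 3.8849 → [196.6255, 211.8545]

[196.63, 211.85]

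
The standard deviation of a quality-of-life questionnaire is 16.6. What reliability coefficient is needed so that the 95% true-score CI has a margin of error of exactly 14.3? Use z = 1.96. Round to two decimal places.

0.81

SEM needed = half-width / z = 14.3/1.96 ≈ 7.296
Required reliability = 1 − (SEM/SD)² = 1 − 0.193 ≈ 0.807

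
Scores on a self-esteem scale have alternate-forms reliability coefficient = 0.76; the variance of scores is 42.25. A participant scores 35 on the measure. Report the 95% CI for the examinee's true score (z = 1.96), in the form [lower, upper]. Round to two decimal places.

[28.76, 41.24]

σ = 42.25^(1/2) = 6.500
The standard error of measurement is 6.500×√(1 − 0.760) ≈ 6.500×0.490 ≈ 3.184.
Half-width = 1.96×3.184 ≈ 6.241
Interval: (28.759, 41.241)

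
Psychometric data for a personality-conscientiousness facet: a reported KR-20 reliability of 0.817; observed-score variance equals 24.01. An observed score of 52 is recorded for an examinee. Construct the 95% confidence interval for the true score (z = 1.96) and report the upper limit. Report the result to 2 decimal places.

56.11

σ = 24.01^(1/2) = 4.9000
SEM = 4.9000·√(1 − 0.8170) ≈ 2.0961
Half-width = 1.96·2.0961 ≈ 4.1084
Upper limit = 52 + 4.1084 ≈ 56.1084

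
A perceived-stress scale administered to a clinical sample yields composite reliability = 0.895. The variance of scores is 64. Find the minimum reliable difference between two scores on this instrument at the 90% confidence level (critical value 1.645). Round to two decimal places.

SD = √64 = 8.000
SEM = 8.000 × √(1 − 0.895) = 8.000 × √0.105 ≃ 8.000 × 0.324 ≃ 2.592
SE_diff = √2 × SEM ≃ 3.666
Minimum reliable difference = 1.645 × SE_diff ≃ 1.645 × 3.666 ≃ 6.031

6.03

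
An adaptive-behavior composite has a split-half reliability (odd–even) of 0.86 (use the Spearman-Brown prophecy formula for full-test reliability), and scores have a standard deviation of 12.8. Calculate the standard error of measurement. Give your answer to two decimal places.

Spearman-Brown: r = 2(0.86) / (1 + 0.86) = 1.720 / 1.860 ≃ 0.925
SEM = 12.800·√(1 − 0.925) ≃ 3.512

3.51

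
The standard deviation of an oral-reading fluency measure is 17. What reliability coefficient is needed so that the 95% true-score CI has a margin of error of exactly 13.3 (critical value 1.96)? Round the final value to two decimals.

0.84

SEM needed = half-width / z = 13.3/1.96 ≈ 6.786
Required reliability = 1 − (SEM/SD)² = 1 − 0.159 ≈ 0.841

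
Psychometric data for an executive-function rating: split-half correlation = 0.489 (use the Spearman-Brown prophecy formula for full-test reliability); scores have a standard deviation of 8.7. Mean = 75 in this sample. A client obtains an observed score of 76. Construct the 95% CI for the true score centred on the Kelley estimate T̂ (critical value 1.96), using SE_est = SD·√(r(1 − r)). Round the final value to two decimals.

Spearman-Brown: r = 2(0.489) / (1 + 0.489) = 0.978 / 1.489 ≈ 0.657
T̂ = 0.657(76) + 0.343(75) ≈ 75.657
SE_est = SD * √(r(1 − r)) = 8.700 * √0.225 ≈ 8.700 * 0.475 ≈ 4.131
95% CI: 75.657 ± 8.096 ≈ (67.561, 83.753)

[67.56, 83.75]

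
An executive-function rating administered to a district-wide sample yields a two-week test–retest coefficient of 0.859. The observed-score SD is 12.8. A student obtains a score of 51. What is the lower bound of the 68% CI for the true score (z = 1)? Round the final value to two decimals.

46.19

SEM = 12.8000 × √(1 − 0.8590) = 12.8000 × √0.1410 ≈ 12.8000 × 0.3755 ≈ 4.8064
Margin = 1 × 4.8064 ≈ 4.8064
Lower limit = 51 − 4.8064 ≈ 46.1936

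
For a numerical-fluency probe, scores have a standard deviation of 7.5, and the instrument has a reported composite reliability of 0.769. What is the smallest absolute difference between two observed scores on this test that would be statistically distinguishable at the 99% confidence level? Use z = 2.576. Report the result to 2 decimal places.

SEM = 7.5000·√(1 − 0.7690) ≃ 3.6047
SE_diff = SEM · √2 ≃ 3.6047 · 1.4142 ≃ 5.0978
Minimum reliable difference = 2.576 · SE_diff ≃ 2.576 · 5.0978 ≃ 13.1319

13.13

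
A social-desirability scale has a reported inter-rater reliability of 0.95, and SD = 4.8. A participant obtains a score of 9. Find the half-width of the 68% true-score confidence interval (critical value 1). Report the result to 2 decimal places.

The standard error of measurement is 4.8000×√(1 − 0.9500) ≈ 4.8000×0.2236 ≈ 1.0733.
Margin = 1 × 1.0733 ≈ 1.0733

1.07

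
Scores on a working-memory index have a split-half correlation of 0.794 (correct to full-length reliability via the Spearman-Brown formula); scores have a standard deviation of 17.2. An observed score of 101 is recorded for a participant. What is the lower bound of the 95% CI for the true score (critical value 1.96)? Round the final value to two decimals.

89.58

Full-length reliability (Spearman-Brown) = 2(0.794)/(1+0.794) ≈ 0.88517
SEM = 17.20000×√(1 − 0.88517) ≈ 5.82842
1.96 × SEM ≈ 11.42370
Lower limit = 101 − 11.42370 ≈ 89.57630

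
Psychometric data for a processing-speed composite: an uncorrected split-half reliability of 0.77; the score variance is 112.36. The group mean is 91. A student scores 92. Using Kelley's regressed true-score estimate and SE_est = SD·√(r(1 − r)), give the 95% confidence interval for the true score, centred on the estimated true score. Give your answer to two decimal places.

[84.88, 98.86]

SD = √112.36 = 10.6000
Full-length reliability (Spearman-Brown) = 2(0.77)/(1+0.77) ≈ 0.8701
T̂ = 0.8701(92) + 0.1299(91) ≈ 91.8701
SE_est = SD × √(r(1 − r)) = 10.6000 × √0.1131 ≈ 10.6000 × 0.3362 ≈ 3.5642
95% CI: 91.8701 ± 6.9857 ≈ (84.8843, 98.8558)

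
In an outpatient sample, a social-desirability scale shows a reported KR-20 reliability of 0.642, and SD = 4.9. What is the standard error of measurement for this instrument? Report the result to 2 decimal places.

2.93

SEM = 4.90000 * √(1 − 0.64200) = 4.90000 * √0.35800 ≈ 4.90000 * 0.59833 ≈ 2.93182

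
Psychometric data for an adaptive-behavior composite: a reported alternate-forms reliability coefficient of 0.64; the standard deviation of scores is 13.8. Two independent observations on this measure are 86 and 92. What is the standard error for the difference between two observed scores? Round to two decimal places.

SEM = 13.8000 × √(1 − 0.6400) = 13.8000 × √0.3600 ≃ 13.8000 × 0.6000 ≃ 8.2800
SE_diff = SEM × √2 ≃ 8.2800 × 1.4142 ≃ 11.7097

11.71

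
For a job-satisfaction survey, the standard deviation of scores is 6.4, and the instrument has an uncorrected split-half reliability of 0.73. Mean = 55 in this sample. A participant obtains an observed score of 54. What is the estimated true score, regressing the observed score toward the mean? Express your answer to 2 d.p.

54.16

Spearman-Brown: r = 2(0.73) / (1 + 0.73) = 1.460 / 1.730 ≈ 0.844
T̂ = r·X + (1 − r)·M = 0.844·54 + 0.156·55 ≈ 45.572 + 8.584 ≈ 54.156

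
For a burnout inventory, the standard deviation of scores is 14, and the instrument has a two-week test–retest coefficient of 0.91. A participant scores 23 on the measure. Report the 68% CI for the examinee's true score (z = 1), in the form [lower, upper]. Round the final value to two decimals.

SEM = 14.0000 · √(1 − 0.9100) = 14.0000 · √0.0900 ≈ 14.0000 · 0.3000 ≈ 4.2000
Half-width = 1·4.2000 ≈ 4.2000
68% CI: 23 ± 4.2000 = [18.8000, 27.2000]

[18.80, 27.20]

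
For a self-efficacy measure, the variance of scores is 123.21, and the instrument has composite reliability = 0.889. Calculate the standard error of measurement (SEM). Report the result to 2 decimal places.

3.70

σ = 123.21^(1/2) = 11.100
SEM = 11.100 · √(1 − 0.889) = 11.100 · √0.111 ≃ 11.100 · 0.333 ≃ 3.698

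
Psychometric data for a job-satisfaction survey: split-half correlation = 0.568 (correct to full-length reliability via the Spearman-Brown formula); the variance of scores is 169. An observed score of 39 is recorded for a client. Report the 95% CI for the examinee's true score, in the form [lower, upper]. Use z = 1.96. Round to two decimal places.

SD = √169 = 13.0000
Full-length reliability (Spearman-Brown) = 2(0.568)/(1+0.568) ≈ 0.7245
SEM = 13.0000*√(1 − 0.7245) ≈ 6.8236
Half-width = 1.96*6.8236 ≈ 13.3742
95% CI: 39 ± 13.3742 = [25.6258, 52.3742]

[25.63, 52.37]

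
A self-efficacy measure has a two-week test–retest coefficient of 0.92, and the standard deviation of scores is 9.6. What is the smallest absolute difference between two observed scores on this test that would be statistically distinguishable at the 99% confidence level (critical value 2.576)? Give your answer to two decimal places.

9.89

The standard error of measurement is 9.6000×√(1 − 0.9200) ≈ 9.6000×0.2828 ≈ 2.7153.
SE_diff = SEM × √2 ≈ 2.7153 × 1.4142 ≈ 3.8400
Minimum reliable difference = 2.576 × SE_diff ≈ 2.576 × 3.8400 ≈ 9.8918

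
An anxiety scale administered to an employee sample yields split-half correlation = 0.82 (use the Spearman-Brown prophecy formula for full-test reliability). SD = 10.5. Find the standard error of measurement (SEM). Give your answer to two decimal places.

Spearman-Brown: r = 2(0.82) / (1 + 0.82) = 1.640 / 1.820 ≃ 0.901
SEM = 10.500 · √(1 − 0.901) = 10.500 · √0.099 ≃ 10.500 · 0.314 ≃ 3.302

3.30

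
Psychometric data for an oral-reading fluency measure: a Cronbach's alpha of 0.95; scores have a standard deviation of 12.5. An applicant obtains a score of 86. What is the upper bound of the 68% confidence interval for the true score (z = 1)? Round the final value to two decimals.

The standard error of measurement is 12.5000×√(1 − 0.9500) ≃ 12.5000×0.2236 ≃ 2.7951.
Half-width = 1×2.7951 ≃ 2.7951
Upper bound: 86 + 2.7951 = 88.7951

88.80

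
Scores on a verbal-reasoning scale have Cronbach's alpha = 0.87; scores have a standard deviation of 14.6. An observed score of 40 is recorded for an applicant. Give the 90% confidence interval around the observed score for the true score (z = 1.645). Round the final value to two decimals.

SEM = 14.600 × √(1 − 0.870) = 14.600 × √0.130 ≃ 14.600 × 0.361 ≃ 5.264
1.645 × SEM ≃ 8.659
Interval: (31.341, 48.659)

[31.34, 48.66]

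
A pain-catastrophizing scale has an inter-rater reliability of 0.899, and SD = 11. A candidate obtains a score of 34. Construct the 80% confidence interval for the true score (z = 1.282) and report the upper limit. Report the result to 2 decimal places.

SEM = 11.0000 × √(1 − 0.8990) = 11.0000 × √0.1010 ≈ 11.0000 × 0.3178 ≈ 3.4959
1.282 × SEM ≈ 4.4817
Upper bound: 34 + 4.4817 = 38.4817

38.48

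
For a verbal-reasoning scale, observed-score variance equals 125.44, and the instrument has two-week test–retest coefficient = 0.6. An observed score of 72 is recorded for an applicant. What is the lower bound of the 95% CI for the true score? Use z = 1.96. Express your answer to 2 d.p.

σ = 125.44^(1/2) = 11.2000
SEM = 11.2000 · √(1 − 0.6000) = 11.2000 · √0.4000 ≈ 11.2000 · 0.6325 ≈ 7.0835
Margin = 1.96 · 7.0835 ≈ 13.8837
Lower bound: 72 − 13.8837 = 58.1163

58.12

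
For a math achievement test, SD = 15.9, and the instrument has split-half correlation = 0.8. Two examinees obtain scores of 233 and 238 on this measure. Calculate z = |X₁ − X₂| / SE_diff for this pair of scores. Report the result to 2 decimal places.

r_full = 2·0.8 / (1 + 0.8) ≃ 0.889
SEM = 15.900*√(1 − 0.889) ≃ 5.300
Standard error of the difference = 5.300·√2 ≃ 7.495
z = |233 − 238| / 7.495 = 5 / 7.495 ≃ 0.667

0.67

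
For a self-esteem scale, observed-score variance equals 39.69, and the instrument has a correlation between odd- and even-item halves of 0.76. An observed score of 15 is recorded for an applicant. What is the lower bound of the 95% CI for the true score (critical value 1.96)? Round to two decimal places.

10.44

σ = 39.69^(1/2) = 6.300
Spearman-Brown: r = 2(0.76) / (1 + 0.76) = 1.520 / 1.760 ≈ 0.864
SEM = 6.300 × √(1 − 0.864) = 6.300 × √0.136 ≈ 6.300 × 0.369 ≈ 2.326
Margin = 1.96 × 2.326 ≈ 4.560
Lower limit = 15 − 4.560 ≈ 10.440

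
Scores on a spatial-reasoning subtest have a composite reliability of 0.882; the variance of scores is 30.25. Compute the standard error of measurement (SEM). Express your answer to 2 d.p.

1.89

SD = √30.25 ≈ 5.50000
SEM = 5.50000×√(1 − 0.88200) ≈ 1.88931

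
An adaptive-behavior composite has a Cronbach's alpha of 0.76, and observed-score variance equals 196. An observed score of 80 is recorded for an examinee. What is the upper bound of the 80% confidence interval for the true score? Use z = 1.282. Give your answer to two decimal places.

σ = 196^(1/2) = 14.000
The standard error of measurement is 14.000*√(1 − 0.760) ≈ 14.000*0.490 ≈ 6.859.
1.282 * SEM ≈ 8.793
Upper bound: 80 + 8.793 = 88.793

88.79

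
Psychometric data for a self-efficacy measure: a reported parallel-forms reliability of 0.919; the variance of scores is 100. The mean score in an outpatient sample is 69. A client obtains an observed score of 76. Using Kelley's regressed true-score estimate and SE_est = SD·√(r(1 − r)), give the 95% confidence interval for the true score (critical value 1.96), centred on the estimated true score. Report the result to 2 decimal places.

[70.09, 80.78]

SD = √100 ≈ 10.000
T̂ = 0.919(76) + 0.081(69) ≈ 75.433
SE_est = SD · √(r(1 − r)) = 10.000 · √0.074 ≈ 10.000 · 0.273 ≈ 2.728
95% CI: 75.433 ± 5.348 ≈ (70.085, 80.781)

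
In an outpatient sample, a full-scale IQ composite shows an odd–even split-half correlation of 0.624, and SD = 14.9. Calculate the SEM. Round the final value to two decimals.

7.17

Full-length reliability (Spearman-Brown) = 2(0.624)/(1+0.624) ≈ 0.76847
SEM = 14.90000*√(1 − 0.76847) ≈ 7.16947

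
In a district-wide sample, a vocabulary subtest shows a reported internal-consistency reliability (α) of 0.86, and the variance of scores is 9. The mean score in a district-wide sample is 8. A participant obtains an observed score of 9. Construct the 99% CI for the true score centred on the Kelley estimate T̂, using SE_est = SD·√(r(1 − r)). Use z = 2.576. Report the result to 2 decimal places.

[6.18, 11.54]

σ = 9^(1/2) = 3.0000
Estimated true score = 0.8600×9 + (1 − 0.8600)×8 ≈ 8.8600
SE_est = SD × √(r(1 − r)) = 3.0000 × √0.1204 ≈ 3.0000 × 0.3470 ≈ 1.0410
CI = 8.8600 ± 2.576 × 1.0410 → [6.1785, 11.5415]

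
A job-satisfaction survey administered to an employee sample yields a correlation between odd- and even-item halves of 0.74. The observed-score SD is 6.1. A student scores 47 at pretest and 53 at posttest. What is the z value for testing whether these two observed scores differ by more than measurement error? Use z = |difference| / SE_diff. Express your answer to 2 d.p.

Spearman-Brown: r = 2(0.74) / (1 + 0.74) = 1.4800 / 1.7400 ≃ 0.8506
SEM = 6.1000 * √(1 − 0.8506) = 6.1000 * √0.1494 ≃ 6.1000 * 0.3866 ≃ 2.3580
SE_diff = √2 * SEM ≃ 3.3347
z = |47 − 53| / 3.3347 = 6 / 3.3347 ≃ 1.7993

1.80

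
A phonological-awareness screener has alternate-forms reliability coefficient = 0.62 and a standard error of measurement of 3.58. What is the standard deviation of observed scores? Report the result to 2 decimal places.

σ = SEM·(1 − r)^(−1/2) ≈ 3.58*1.6222 ≈ 5.8075

5.81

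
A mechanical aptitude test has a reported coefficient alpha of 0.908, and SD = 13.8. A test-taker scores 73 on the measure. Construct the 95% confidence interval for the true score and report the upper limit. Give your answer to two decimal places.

SEM = 13.800*√(1 − 0.908) ≃ 4.186
Half-width = 1.96*4.186 ≃ 8.204
Upper bound: 73 + 8.204 = 81.204

81.20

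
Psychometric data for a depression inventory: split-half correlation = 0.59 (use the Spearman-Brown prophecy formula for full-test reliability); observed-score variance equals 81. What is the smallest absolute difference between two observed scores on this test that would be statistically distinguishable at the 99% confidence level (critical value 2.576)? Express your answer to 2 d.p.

16.65

SD = √81 ≈ 9.00000
r_full = 2·0.59 / (1 + 0.59) ≈ 0.74214
SEM = 9.00000 · √(1 − 0.74214) = 9.00000 · √0.25786 ≈ 9.00000 · 0.50780 ≈ 4.57021
SE_diff = √2 · SEM ≈ 6.46325
Smallest detectable difference = 2.576·6.46325 ≈ 16.64933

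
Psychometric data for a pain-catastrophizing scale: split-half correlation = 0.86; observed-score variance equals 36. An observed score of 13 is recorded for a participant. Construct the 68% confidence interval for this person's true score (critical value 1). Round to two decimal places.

[11.35, 14.65]

SD = √36 = 6.00000
Spearman-Brown: r = 2(0.86) / (1 + 0.86) = 1.72000 / 1.86000 ≃ 0.92473
SEM = 6.00000 · √(1 − 0.92473) = 6.00000 · √0.07527 ≃ 6.00000 · 0.27435 ≃ 1.64611
Margin = 1 · 1.64611 ≃ 1.64611
CI = 13 ± 1.64611 → [11.35389, 14.64611]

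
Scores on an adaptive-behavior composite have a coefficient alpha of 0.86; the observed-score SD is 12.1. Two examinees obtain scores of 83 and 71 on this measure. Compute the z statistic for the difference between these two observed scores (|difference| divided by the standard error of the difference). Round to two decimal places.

1.87

SEM = 12.100 × √(1 − 0.860) = 12.100 × √0.140 ≈ 12.100 × 0.374 ≈ 4.527
Standard error of the difference = 4.527·√2 ≈ 6.403
z = 12 / 6.403 ≈ 1.874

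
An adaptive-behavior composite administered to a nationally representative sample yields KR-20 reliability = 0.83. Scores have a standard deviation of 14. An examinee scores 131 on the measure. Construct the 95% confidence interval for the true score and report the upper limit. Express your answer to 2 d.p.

SEM = 14.00000 * √(1 − 0.83000) = 14.00000 * √0.17000 ≈ 14.00000 * 0.41231 ≈ 5.77235
Margin = 1.96 * 5.77235 ≈ 11.31380
Upper bound: 131 + 11.31380 = 142.31380

142.31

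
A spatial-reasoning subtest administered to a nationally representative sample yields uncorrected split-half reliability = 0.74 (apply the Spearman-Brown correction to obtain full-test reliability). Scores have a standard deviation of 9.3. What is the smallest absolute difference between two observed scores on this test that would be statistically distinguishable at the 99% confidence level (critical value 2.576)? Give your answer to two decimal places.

13.10

Full-length reliability (Spearman-Brown) = 2(0.74)/(1+0.74) ≃ 0.851
SEM = 9.300 · √(1 − 0.851) = 9.300 · √0.149 ≃ 9.300 · 0.387 ≃ 3.595
Standard error of the difference = 3.595·√2 ≃ 5.084
Smallest detectable difference = 2.576·5.084 ≃ 13.097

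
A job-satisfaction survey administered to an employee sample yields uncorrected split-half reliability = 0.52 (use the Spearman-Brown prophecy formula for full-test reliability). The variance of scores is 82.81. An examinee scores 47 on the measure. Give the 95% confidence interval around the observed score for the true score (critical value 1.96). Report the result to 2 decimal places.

SD = √82.81 ≈ 9.100
Full-length reliability (Spearman-Brown) = 2(0.52)/(1+0.52) ≈ 0.684
SEM = 9.100×√(1 − 0.684) ≈ 5.114
Margin = 1.96 × 5.114 ≈ 10.023
95% CI: 47 ± 10.023 = [36.977, 57.023]

[36.98, 57.02]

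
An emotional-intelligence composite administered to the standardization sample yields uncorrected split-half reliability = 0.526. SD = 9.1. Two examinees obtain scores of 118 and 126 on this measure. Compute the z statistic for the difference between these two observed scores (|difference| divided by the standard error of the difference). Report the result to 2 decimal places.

r_full = 2·0.526 / (1 + 0.526) ≃ 0.689
SEM = 9.100·√(1 − 0.689) ≃ 5.072
SE_diff = SEM · √2 ≃ 5.072 · 1.414 ≃ 7.172
z = 8 / 7.172 ≃ 1.115

1.12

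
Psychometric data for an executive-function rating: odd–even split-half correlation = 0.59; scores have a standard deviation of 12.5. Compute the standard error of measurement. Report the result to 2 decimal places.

6.35

Full-length reliability (Spearman-Brown) = 2(0.59)/(1+0.59) ≃ 0.7421
The standard error of measurement is 12.5000×√(1 − 0.7421) ≃ 12.5000×0.5078 ≃ 6.3475.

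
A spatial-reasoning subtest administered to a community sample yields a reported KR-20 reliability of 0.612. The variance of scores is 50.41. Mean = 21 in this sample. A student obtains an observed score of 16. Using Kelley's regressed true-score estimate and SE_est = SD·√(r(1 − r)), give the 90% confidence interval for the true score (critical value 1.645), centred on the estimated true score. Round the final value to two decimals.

σ = 50.41^(1/2) = 7.100
Estimated true score = 0.612*16 + (1 − 0.612)*21 ≃ 17.940
SE_est = 7.100*√(0.612*0.388) ≃ 3.460
90% CI: 17.940 ± 5.691 ≃ (12.249, 23.631)

[12.25, 23.63]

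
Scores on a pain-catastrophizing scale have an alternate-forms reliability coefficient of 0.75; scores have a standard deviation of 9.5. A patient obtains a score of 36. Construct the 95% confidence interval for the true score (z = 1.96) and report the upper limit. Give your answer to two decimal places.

45.31

SEM = 9.5000 * √(1 − 0.7500) = 9.5000 * √0.2500 ≃ 9.5000 * 0.5000 ≃ 4.7500
1.96 * SEM ≃ 9.3100
Upper bound: 36 + 9.3100 = 45.3100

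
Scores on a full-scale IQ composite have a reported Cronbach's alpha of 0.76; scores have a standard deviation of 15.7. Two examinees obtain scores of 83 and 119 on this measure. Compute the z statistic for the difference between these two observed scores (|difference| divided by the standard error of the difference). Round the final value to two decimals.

SEM = 15.7000·√(1 − 0.7600) ≈ 7.6914
SE_diff = √2 · SEM ≈ 10.8773
z = |83 − 119| / 10.8773 = 36 / 10.8773 ≈ 3.3097

3.31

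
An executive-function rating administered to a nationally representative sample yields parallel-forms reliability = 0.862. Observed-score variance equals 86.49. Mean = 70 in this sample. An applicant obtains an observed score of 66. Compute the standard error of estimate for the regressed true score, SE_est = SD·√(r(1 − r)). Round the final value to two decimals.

SD = √86.49 = 9.3000
SE_est = 9.3000·√[r(1 − r)] ≃ 3.2076

3.21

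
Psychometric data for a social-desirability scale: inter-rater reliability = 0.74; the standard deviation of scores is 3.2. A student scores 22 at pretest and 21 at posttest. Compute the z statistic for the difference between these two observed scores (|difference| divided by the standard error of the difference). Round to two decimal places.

SEM = 3.200 × √(1 − 0.740) = 3.200 × √0.260 ≈ 3.200 × 0.510 ≈ 1.632
SE_diff = √2 × SEM ≈ 2.308
z = 1 / 2.308 ≈ 0.433

0.43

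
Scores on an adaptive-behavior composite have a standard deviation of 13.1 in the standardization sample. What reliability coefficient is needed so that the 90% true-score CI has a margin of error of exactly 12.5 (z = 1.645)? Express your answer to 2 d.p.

Required SEM = 12.5 / 1.645 ≃ 7.599
r = 1 − (SEM / SD)² = 1 − (7.599 / 13.1)² ≃ 1 − 0.336 ≃ 0.664

0.66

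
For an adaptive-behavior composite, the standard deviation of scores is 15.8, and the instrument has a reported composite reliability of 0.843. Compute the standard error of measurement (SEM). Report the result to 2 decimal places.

6.26

SEM = 15.8000 × √(1 − 0.8430) = 15.8000 × √0.1570 ≃ 15.8000 × 0.3962 ≃ 6.2605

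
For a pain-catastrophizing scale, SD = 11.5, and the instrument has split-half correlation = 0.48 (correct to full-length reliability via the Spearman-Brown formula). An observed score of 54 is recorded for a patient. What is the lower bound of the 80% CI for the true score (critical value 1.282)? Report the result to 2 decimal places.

Full-length reliability (Spearman-Brown) = 2(0.48)/(1+0.48) ≈ 0.6486
The standard error of measurement is 11.5000*√(1 − 0.6486) ≈ 11.5000*0.5927 ≈ 6.8166.
1.282 * SEM ≈ 8.7389
Lower bound: 54 − 8.7389 = 45.2611

45.26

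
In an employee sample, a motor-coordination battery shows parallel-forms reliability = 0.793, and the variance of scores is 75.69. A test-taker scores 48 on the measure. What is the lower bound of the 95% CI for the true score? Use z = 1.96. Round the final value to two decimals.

SD = √75.69 = 8.7000
SEM = 8.7000·√(1 − 0.7930) ≈ 3.9583
1.96 · SEM ≈ 7.7582
Lower limit = 48 − 7.7582 ≈ 40.2418

40.24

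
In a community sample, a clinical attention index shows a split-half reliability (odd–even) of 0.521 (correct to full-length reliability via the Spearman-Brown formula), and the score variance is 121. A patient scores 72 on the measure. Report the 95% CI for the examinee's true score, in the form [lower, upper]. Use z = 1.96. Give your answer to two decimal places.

SD = √121 ≈ 11.000
r_full = 2·0.521 / (1 + 0.521) ≈ 0.685
SEM = 11.000 · √(1 − 0.685) = 11.000 · √0.315 ≈ 11.000 · 0.561 ≈ 6.173
1.96 · SEM ≈ 12.099
Interval: (59.901, 84.099)

[59.90, 84.10]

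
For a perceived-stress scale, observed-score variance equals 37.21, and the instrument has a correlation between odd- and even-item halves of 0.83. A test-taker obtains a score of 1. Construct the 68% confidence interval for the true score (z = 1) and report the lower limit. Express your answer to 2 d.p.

SD = √37.21 = 6.1000
r_full = 2·0.83 / (1 + 0.83) ≈ 0.9071
SEM = 6.1000 · √(1 − 0.9071) = 6.1000 · √0.0929 ≈ 6.1000 · 0.3048 ≈ 1.8592
Half-width = 1·1.8592 ≈ 1.8592
Lower limit = 1 − 1.8592 ≈ -0.8592

-0.86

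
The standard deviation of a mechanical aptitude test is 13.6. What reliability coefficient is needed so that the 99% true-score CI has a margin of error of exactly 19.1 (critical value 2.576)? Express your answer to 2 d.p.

SEM needed = half-width / z = 19.1/2.576 ≈ 7.41460
Required reliability = 1 − (SEM/SD)² = 1 − 0.29723 ≈ 0.70277

0.70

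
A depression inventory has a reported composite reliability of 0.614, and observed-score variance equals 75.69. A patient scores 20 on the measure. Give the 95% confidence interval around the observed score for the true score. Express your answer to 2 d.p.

[9.41, 30.59]

σ = 75.69^(1/2) = 8.700
SEM = 8.700 × √(1 − 0.614) = 8.700 × √0.386 ≈ 8.700 × 0.621 ≈ 5.405
Half-width = 1.96×5.405 ≈ 10.594
Interval: (9.406, 30.594)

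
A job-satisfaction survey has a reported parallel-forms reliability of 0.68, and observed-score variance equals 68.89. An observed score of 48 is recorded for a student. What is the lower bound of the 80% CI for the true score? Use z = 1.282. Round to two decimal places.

SD = √68.89 = 8.3000
SEM = 8.3000*√(1 − 0.6800) ≃ 4.6952
Margin = 1.282 * 4.6952 ≃ 6.0192
Lower bound: 48 − 6.0192 = 41.9808

41.98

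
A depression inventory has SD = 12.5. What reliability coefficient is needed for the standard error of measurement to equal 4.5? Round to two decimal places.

0.87

Required reliability = 1 − (SEM/SD)² = 1 − 0.130 ≈ 0.870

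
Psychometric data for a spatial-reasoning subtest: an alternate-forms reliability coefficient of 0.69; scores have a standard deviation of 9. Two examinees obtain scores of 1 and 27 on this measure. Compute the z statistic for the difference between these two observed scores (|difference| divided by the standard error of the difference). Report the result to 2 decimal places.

3.67

SEM = 9.0000 * √(1 − 0.6900) = 9.0000 * √0.3100 ≈ 9.0000 * 0.5568 ≈ 5.0110
SE_diff = √2 * SEM ≈ 7.0866
z = 26 / 7.0866 ≈ 3.6689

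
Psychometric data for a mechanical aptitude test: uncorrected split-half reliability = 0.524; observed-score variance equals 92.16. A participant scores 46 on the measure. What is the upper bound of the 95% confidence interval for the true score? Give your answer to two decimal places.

56.52

SD = √92.16 ≈ 9.600
Spearman-Brown: r = 2(0.524) / (1 + 0.524) = 1.048 / 1.524 ≈ 0.688
The standard error of measurement is 9.600×√(1 − 0.688) ≈ 9.600×0.559 ≈ 5.365.
1.96 × SEM ≈ 10.516
Upper limit = 46 + 10.516 ≈ 56.516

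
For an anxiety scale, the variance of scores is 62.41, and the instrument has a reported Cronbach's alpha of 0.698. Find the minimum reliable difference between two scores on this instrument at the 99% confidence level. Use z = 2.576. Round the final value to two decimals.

σ = 62.41^(1/2) = 7.9000
SEM = 7.9000 × √(1 − 0.6980) = 7.9000 × √0.3020 ≈ 7.9000 × 0.5495 ≈ 4.3414
SE_diff = SEM × √2 ≈ 4.3414 × 1.4142 ≈ 6.1397
Minimum reliable difference = 2.576 × SE_diff ≈ 2.576 × 6.1397 ≈ 15.8158

15.82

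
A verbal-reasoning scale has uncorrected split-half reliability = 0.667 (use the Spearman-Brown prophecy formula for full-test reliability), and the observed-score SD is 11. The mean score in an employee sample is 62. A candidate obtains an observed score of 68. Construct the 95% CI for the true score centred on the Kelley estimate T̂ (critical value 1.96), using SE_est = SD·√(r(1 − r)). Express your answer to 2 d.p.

[58.18, 75.42]

Full-length reliability (Spearman-Brown) = 2(0.667)/(1+0.667) ≃ 0.8002
T̂ = r·X + (1 − r)·M = 0.8002*68 + 0.1998*62 ≃ 54.4163 + 12.3851 ≃ 66.8014
SE_est = 11.0000*√(0.8002*0.1998) ≃ 4.3980
95% CI: 66.8014 ± 8.6201 ≃ (58.1813, 75.4216)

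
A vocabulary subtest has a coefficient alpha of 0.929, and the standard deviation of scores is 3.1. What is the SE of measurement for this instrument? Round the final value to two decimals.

SEM = 3.10000·√(1 − 0.92900) ≃ 0.82602

0.83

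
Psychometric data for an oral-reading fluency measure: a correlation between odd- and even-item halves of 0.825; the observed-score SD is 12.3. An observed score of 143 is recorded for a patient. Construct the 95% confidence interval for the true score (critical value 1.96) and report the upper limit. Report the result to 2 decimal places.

150.47

Spearman-Brown: r = 2(0.825) / (1 + 0.825) = 1.650 / 1.825 ≈ 0.904
SEM = 12.300×√(1 − 0.904) ≈ 3.809
1.96 × SEM ≈ 7.465
Upper bound: 143 + 7.465 = 150.465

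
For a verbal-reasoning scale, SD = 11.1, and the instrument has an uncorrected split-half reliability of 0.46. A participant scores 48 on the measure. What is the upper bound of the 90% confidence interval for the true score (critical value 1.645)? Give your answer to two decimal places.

59.10

Spearman-Brown: r = 2(0.46) / (1 + 0.46) = 0.9200 / 1.4600 ≈ 0.6301
SEM = 11.1000×√(1 − 0.6301) ≈ 6.7506
1.645 × SEM ≈ 11.1048
Upper bound: 48 + 11.1048 = 59.1048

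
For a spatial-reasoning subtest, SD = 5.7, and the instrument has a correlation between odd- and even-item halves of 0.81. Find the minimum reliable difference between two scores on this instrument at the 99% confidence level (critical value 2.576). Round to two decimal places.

6.73

Full-length reliability (Spearman-Brown) = 2(0.81)/(1+0.81) ≈ 0.89503
SEM = 5.70000*√(1 − 0.89503) ≈ 1.84677
SE_diff = √2 * SEM ≈ 2.61172
Smallest detectable difference = 2.576*2.61172 ≈ 6.72780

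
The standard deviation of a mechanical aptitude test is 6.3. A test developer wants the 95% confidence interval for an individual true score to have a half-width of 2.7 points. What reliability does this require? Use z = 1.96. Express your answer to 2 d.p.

SEM needed = half-width / z = 2.7/1.96 ≃ 1.378
Required reliability = 1 − (SEM/SD)² = 1 − 0.048 ≃ 0.952

0.95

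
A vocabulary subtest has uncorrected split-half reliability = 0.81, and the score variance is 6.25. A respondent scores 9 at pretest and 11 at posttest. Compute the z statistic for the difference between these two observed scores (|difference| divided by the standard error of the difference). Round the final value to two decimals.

1.75

SD = √6.25 ≃ 2.50000
Spearman-Brown: r = 2(0.81) / (1 + 0.81) = 1.62000 / 1.81000 ≃ 0.89503
SEM = 2.50000*√(1 − 0.89503) ≃ 0.80999
SE_diff = SEM * √2 ≃ 0.80999 * 1.41421 ≃ 1.14549
z = 2 / 1.14549 ≃ 1.74597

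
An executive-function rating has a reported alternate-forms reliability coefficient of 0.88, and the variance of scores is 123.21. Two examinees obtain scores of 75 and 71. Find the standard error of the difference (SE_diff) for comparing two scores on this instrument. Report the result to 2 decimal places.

5.44

SD = √123.21 ≈ 11.10000
SEM = 11.10000 * √(1 − 0.88000) = 11.10000 * √0.12000 ≈ 11.10000 * 0.34641 ≈ 3.84515
SE_diff = √2 * SEM ≈ 5.43787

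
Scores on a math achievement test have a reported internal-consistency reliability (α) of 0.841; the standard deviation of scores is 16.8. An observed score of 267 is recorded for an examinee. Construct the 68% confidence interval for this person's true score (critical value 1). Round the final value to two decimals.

SEM = 16.8000 · √(1 − 0.8410) = 16.8000 · √0.1590 ≈ 16.8000 · 0.3987 ≈ 6.6990
Half-width = 1·6.6990 ≈ 6.6990
Interval: (260.3010, 273.6990)

[260.30, 273.70]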